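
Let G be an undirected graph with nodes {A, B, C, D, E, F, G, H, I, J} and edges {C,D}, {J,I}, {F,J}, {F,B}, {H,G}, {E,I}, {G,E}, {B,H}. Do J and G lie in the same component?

Yes

From J we can reach B, E, F, G, H, I, J, which includes G.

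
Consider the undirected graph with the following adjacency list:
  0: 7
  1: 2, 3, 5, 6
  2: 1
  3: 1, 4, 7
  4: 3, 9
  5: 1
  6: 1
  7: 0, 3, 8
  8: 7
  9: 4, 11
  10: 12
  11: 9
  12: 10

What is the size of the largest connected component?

Starting from 10 we can reach 10, 12. That is one component of size 2.
Starting from 0 we can reach 0, 1, 2, 3, 4, 5, 6, 7, 8, 9, 11. That is one component of size 11.
The largest has 11 vertices.

11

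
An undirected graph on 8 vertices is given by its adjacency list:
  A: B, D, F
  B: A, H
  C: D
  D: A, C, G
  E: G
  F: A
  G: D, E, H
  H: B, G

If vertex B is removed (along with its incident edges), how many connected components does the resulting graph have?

With B gone, the remaining components are: {A, C, D, E, F, G, H}.
That is 1 component.

1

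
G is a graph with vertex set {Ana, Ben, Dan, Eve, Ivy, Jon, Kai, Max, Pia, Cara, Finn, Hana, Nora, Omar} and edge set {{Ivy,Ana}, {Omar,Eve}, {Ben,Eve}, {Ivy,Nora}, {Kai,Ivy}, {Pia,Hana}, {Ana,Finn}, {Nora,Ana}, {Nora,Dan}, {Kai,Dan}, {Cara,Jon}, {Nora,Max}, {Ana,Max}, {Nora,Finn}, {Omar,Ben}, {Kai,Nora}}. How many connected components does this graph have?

4

Starting from Pia we can reach Pia, Hana. That is one component of size 2.
Starting from Jon we can reach Jon, Cara. That is one component of size 2.
Starting from Ben we can reach Ben, Eve, Omar. That is one component of size 3.
Starting from Ana we can reach Ana, Dan, Ivy, Kai, Max, Finn, Nora. That is one component of size 7.
Total: 4 components.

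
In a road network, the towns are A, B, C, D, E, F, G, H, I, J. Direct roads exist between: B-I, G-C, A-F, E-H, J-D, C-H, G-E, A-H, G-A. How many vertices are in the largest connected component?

Starting from D we can reach D, J. That is one component of size 2.
Starting from B we can reach B, I. That is one component of size 2.
Starting from A we can reach A, C, E, F, G, H. That is one component of size 6.
The largest has 6 vertices.

6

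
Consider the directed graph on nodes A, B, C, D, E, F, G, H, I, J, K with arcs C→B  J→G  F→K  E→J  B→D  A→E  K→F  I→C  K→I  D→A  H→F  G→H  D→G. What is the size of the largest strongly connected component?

{A, B, C, D, E, F, G, H, I, J, K} are all mutually reachable — one SCC of size 11.
The largest has 11 vertices.

11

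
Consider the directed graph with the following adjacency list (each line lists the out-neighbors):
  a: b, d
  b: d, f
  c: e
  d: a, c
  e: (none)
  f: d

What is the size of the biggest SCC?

{a, b, d, f} are all mutually reachable — one SCC of size 4.
{c} is an SCC by itself.
{e} is an SCC by itself.
The largest has 4 vertices.

4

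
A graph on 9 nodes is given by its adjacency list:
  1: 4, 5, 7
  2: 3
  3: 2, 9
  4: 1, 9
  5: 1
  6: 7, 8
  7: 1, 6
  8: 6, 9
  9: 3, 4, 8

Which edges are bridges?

1-5, 2-3, 3-9

The edges on the cycle 4-9-8-6-7-1-4 are not bridges since each lies on that cycle.
But removing 3-9 disconnects 3 from 9; removing 5-1 disconnects 5 from 1; removing 2-3 disconnects 2 from 3 — these are bridges.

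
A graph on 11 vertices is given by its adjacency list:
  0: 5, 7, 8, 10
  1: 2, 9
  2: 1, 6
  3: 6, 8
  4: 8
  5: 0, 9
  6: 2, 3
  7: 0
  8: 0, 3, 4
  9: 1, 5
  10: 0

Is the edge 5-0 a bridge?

After removing 5-0, the path 5-9-1-2-6-3-8-0 still connects them, so the edge is not a bridge.

No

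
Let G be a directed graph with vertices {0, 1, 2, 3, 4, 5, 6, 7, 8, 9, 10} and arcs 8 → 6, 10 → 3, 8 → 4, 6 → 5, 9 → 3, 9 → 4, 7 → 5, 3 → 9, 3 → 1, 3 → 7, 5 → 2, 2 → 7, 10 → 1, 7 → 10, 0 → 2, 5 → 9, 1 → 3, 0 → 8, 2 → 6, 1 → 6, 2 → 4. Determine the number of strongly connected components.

4

{1, 2, 3, 5, 6, 7, 9, 10} are all mutually reachable — one SCC of size 8.
{8} is an SCC by itself.
{4} is an SCC by itself.
{0} is an SCC by itself.
That gives 4 strongly connected components.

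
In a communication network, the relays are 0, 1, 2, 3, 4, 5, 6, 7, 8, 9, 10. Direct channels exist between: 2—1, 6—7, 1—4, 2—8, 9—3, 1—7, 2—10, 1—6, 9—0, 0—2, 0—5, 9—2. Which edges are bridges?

0-5, 1-2, 1-4, 10-2, 2-8, 3-9

The edges on the cycle 1-6-7-1 are not bridges since each lies on that cycle.
But removing 8—2 disconnects 8 from 2; removing 10—2 disconnects 10 from 2; removing 0—5 disconnects 0 from 5; removing 2—1 disconnects 2 from 1 — these are bridges.
In total 6 edges are bridges.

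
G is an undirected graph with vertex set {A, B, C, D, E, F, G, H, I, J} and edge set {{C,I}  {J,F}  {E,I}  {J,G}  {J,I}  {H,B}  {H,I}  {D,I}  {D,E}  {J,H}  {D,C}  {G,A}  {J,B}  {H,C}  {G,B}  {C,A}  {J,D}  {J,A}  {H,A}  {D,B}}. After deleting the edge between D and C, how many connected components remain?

1

D and C are still connected via D-I-C, so the component count stays at 1.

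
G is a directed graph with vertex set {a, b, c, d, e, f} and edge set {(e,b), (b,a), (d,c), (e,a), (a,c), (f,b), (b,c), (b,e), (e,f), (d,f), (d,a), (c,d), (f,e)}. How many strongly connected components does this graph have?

1

{a, b, c, d, e, f} are all mutually reachable — one SCC of size 6.
That gives 1 strongly connected component.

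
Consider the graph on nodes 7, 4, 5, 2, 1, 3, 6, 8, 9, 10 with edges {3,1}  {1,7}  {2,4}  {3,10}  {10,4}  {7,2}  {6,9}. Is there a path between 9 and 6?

Yes

From 9 we can reach 6, 9, which includes 6.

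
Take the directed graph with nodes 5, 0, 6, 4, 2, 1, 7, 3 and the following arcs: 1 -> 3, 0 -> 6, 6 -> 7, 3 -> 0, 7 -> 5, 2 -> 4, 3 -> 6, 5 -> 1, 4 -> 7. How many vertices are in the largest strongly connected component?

6

{0, 1, 3, 5, 6, 7} are all mutually reachable — one SCC of size 6.
{4} is an SCC by itself.
{2} is an SCC by itself.
The largest has 6 vertices.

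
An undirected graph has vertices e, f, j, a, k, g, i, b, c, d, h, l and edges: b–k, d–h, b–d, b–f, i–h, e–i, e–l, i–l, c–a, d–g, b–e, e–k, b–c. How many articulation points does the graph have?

3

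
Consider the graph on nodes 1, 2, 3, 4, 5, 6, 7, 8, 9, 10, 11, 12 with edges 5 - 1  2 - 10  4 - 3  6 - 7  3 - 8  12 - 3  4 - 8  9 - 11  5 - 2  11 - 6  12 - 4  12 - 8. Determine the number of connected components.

Starting from 1 we can reach 1, 2, 5, 10. That is one component of size 4.
Starting from 6 we can reach 6, 7, 9, 11. That is one component of size 4.
Starting from 3 we can reach 3, 4, 8, 12. That is one component of size 4.
Total: 3 components.

3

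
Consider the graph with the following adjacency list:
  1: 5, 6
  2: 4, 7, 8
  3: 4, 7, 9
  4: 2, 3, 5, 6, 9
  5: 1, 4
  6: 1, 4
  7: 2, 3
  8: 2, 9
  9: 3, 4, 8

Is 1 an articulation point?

Deleting 1 leaves 1 component (was 1) (its neighbors 5, 6 remain connected to each other), so 1 is not a cut vertex.

No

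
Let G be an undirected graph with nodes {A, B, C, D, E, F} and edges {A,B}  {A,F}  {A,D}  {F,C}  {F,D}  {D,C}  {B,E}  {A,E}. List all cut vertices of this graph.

A

Removing A increases the component count from 1 to 2, so A is a cut vertex.
By contrast removing D leaves 1 component; it is not a cut vertex. No other vertex is a cut vertex either.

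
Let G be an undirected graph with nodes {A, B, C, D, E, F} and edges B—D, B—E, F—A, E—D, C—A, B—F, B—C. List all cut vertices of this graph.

B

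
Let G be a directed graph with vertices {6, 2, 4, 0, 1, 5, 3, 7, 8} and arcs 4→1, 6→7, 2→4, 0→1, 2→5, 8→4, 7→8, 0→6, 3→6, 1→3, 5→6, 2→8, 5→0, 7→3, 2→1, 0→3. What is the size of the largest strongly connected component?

{1, 3, 4, 6, 7, 8} are all mutually reachable — one SCC of size 6.
{2} is an SCC by itself.
{0} is an SCC by itself.
{5} is an SCC by itself.
The largest has 6 vertices.

6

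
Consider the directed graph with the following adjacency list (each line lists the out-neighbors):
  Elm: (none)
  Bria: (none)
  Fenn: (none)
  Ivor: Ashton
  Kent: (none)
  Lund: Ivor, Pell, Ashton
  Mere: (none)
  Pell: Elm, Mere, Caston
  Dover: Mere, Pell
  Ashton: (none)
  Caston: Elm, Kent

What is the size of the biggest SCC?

{Kent} is an SCC by itself.
{Fenn} is an SCC by itself.
{Ashton} is an SCC by itself.
{Ivor} is an SCC by itself.
{Lund} is an SCC by itself.
(and 6 more singleton SCCs)
The largest has 1 vertex.

1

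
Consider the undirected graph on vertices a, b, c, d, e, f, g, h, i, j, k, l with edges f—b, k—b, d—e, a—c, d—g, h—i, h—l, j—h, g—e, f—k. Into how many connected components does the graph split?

Starting from a we can reach a, c. That is one component of size 2.
Starting from d we can reach d, e, g. That is one component of size 3.
Starting from b we can reach b, f, k. That is one component of size 3.
Starting from h we can reach h, i, j, l. That is one component of size 4.
Total: 4 components.

4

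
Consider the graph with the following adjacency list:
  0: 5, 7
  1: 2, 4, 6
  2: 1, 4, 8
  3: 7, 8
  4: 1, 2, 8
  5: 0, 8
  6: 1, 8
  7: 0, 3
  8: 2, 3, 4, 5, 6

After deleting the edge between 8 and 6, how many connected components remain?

8 and 6 are still connected via 8-4-1-6, so the component count stays at 1.

1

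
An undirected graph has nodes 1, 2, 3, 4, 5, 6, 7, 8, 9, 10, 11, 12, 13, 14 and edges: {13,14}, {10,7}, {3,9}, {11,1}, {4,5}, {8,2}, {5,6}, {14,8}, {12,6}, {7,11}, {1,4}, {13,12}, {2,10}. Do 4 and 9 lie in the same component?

No

The component containing 4 is {1, 2, 4, 5, 6, 7, 8, 10, 11, 12, 13, 14}, and 9 is not in it.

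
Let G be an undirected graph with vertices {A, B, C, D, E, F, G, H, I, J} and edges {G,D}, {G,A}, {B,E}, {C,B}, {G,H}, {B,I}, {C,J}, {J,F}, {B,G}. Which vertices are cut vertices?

Removing B increases the component count from 1 to 4, so B is a cut vertex.
Removing C increases the component count from 1 to 2, so C is a cut vertex.
Removing G increases the component count from 1 to 4, so G is a cut vertex.
Likewise J is a cut vertex.
By contrast removing H leaves 1 component; it is not a cut vertex. No other vertex is a cut vertex either.

B, C, G, J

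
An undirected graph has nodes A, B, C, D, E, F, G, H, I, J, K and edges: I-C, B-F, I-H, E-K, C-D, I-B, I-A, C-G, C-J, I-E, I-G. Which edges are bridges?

A-I, B-F, B-I, C-D, C-J, E-I, E-K, H-I

The edges on the cycle I-C-G-I are not bridges since each lies on that cycle.
But removing I-H disconnects I from H; removing C-J disconnects C from J; removing I-A disconnects I from A; removing I-E disconnects I from E — these are bridges.
In total 8 edges are bridges.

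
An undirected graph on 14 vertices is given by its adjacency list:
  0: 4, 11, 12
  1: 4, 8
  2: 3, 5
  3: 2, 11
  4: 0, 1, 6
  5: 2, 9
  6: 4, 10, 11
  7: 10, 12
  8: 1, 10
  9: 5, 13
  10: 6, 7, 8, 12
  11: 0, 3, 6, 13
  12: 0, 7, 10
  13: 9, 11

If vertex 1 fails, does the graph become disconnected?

Deleting 1 leaves 1 component (was 1) (its neighbors 4, 8 remain connected to each other), so 1 is not a cut vertex.

No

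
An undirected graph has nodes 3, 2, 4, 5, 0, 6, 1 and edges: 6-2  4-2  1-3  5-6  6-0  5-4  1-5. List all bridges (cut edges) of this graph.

0-6, 1-3, 1-5

The edges on the cycle 5-6-2-4-5 are not bridges since each lies on that cycle.
But removing 1-5 disconnects 1 from 5; removing 6-0 disconnects 6 from 0; removing 1-3 disconnects 1 from 3 — these are bridges.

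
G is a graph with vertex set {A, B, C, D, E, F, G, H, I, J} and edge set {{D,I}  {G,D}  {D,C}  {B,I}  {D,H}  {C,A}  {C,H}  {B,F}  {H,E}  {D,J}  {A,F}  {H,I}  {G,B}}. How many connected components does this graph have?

1

Starting from A we can reach A, B, C, D, E, F, G, H, I, J. That is one component of size 10.
Total: 1 component.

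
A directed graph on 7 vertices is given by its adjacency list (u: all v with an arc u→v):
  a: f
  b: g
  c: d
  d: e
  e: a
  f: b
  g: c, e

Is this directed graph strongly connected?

Yes

From b we can reach every vertex (a, b, c, d, e, f, g), and every vertex can reach b (a, b, c, d, e, f, g). So the whole graph is one strongly connected component.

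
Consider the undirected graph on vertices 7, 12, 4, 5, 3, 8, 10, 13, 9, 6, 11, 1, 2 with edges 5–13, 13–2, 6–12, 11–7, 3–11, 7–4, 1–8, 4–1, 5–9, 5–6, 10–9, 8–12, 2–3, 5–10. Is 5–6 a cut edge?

No

After removing 5–6, the path 5-13-2-3-11-7-4-1-8-12-6 still connects them, so the edge is not a bridge.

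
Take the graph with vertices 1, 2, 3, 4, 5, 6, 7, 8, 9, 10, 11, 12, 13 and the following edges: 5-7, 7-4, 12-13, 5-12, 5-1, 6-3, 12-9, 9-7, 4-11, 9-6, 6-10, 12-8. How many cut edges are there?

8

The edges on the cycle 5-12-9-7-5 are not bridges since each lies on that cycle.
But removing 11-4 disconnects 11 from 4; removing 12-13 disconnects 12 from 13; removing 7-4 disconnects 7 from 4; removing 9-6 disconnects 9 from 6 — these are bridges.
In total 8 edges are bridges.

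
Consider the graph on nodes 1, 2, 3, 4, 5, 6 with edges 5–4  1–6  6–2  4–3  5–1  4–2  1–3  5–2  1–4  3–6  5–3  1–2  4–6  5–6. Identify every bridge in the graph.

The edges on the cycle 1-4-3-1 are not bridges since each lies on that cycle.
Every edge lies on some cycle, so there are no bridges.

none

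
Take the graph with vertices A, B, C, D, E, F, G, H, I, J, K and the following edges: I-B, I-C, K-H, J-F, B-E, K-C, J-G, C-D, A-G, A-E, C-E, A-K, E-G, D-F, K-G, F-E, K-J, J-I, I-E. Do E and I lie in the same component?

Yes

From E we can reach A, B, C, D, E, F, G, H, I, J, K, which includes I.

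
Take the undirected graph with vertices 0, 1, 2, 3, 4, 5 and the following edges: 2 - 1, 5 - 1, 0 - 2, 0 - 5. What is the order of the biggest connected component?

4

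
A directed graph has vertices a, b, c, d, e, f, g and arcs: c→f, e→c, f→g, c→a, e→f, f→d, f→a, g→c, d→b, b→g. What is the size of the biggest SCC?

5

{b, c, d, f, g} are all mutually reachable — one SCC of size 5.
{a} is an SCC by itself.
{e} is an SCC by itself.
The largest has 5 vertices.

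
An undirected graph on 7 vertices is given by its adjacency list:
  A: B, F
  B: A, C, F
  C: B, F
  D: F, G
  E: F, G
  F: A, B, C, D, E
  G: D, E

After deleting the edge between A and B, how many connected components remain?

A and B are still connected via A-F-B, so the component count stays at 1.

1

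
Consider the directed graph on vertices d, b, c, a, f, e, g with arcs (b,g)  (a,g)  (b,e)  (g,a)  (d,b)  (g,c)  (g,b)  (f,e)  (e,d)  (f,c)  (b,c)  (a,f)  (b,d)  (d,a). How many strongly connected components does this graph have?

2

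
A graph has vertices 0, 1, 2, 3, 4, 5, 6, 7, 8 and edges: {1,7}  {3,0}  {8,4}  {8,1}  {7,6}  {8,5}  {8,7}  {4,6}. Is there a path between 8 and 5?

From 8 we can reach 1, 4, 5, 6, 7, 8, which includes 5.

Yes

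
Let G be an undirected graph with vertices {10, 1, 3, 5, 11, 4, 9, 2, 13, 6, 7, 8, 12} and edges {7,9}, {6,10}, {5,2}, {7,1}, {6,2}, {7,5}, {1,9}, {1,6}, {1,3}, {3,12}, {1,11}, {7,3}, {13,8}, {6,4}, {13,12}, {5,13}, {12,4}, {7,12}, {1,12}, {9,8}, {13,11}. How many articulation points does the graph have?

Removing 6 increases the component count from 1 to 2, so 6 is a cut vertex.
By contrast removing 8 leaves 1 component; it is not a cut vertex. No other vertex is a cut vertex either.

1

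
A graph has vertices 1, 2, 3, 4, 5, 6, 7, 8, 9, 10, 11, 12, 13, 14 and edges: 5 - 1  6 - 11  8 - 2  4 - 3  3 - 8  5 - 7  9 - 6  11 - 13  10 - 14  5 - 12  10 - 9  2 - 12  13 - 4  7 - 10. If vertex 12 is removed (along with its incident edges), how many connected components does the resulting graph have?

1

With 12 gone, the remaining components are: {1, 2, 3, 4, 5, 6, 7, 8, 9, 10, 11, 13, 14}.
That is 1 component.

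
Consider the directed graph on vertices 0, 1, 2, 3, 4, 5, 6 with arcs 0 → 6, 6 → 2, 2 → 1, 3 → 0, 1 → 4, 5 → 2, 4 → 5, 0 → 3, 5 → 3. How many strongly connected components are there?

{0, 1, 2, 3, 4, 5, 6} are all mutually reachable — one SCC of size 7.
That gives 1 strongly connected component.

1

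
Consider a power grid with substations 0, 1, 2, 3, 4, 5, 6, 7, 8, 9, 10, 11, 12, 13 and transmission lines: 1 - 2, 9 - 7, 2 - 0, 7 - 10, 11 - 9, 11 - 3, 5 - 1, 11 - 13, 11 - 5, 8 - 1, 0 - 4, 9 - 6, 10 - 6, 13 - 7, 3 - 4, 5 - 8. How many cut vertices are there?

Removing 11 increases the component count from 2 to 3, so 11 is a cut vertex.
By contrast removing 2 leaves 2 components; it is not a cut vertex. No other vertex is a cut vertex either.

1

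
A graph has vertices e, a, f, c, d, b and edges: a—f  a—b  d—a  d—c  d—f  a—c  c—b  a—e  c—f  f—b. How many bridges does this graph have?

1

The edges on the cycle d-a-c-d are not bridges since each lies on that cycle.
But removing e—a disconnects e from a — this is a bridge.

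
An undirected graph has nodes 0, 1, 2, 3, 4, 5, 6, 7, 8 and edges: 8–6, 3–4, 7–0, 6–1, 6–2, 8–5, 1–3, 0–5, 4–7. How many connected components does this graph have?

1

Starting from 0 we can reach 0, 1, 2, 3, 4, 5, 6, 7, 8. That is one component of size 9.
Total: 1 component.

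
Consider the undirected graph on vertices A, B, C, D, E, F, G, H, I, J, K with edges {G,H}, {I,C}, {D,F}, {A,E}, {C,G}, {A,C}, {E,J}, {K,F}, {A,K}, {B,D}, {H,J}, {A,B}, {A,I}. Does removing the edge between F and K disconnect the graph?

After removing F—K, the path F-D-B-A-K still connects them, so the edge is not a bridge.

No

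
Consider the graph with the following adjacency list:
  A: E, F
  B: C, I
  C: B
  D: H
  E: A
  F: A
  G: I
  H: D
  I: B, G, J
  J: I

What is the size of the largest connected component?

Starting from D we can reach D, H. That is one component of size 2.
Starting from A we can reach A, E, F. That is one component of size 3.
Starting from B we can reach B, C, G, I, J. That is one component of size 5.
The largest has 5 vertices.

5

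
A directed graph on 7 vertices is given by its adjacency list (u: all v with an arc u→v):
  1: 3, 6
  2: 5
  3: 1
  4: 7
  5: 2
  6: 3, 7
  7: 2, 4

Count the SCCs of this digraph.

3

{1, 3, 6} are all mutually reachable — one SCC of size 3.
{2, 5} are all mutually reachable — one SCC of size 2.
{4, 7} are all mutually reachable — one SCC of size 2.
That gives 3 strongly connected components.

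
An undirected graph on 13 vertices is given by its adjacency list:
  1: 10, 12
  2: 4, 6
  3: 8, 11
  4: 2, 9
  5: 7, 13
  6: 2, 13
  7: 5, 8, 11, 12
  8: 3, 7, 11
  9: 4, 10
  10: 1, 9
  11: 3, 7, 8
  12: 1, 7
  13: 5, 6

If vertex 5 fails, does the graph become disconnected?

No

Deleting 5 leaves 1 component (was 1) (its neighbors 7, 13 remain connected to each other), so 5 is not a cut vertex.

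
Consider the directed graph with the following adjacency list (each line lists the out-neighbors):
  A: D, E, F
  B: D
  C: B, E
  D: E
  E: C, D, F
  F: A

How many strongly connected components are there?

1

{A, B, C, D, E, F} are all mutually reachable — one SCC of size 6.
That gives 1 strongly connected component.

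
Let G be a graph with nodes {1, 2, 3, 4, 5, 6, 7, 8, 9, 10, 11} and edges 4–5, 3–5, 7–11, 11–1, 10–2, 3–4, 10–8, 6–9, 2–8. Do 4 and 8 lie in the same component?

No

The component containing 4 is {3, 4, 5}, and 8 is not in it.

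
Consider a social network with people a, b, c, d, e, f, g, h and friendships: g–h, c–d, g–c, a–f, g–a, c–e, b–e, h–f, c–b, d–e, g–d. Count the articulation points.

Removing g increases the component count from 1 to 2, so g is a cut vertex.
By contrast removing a leaves 1 component; it is not a cut vertex. No other vertex is a cut vertex either.

1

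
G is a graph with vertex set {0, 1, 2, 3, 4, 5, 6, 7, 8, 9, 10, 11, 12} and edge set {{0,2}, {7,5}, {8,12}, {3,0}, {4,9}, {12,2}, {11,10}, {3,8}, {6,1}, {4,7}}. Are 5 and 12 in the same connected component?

No

The component containing 5 is {4, 5, 7, 9}, and 12 is not in it.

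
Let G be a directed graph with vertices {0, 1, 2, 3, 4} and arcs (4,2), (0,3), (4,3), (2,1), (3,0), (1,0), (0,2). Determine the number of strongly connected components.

2

{0, 1, 2, 3} are all mutually reachable — one SCC of size 4.
{4} is an SCC by itself.
That gives 2 strongly connected components.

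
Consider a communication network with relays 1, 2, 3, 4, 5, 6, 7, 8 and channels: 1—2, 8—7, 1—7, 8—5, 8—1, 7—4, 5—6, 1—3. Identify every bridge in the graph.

The edges on the cycle 8-1-7-8 are not bridges since each lies on that cycle.
But removing 1—3 disconnects 1 from 3; removing 8—5 disconnects 8 from 5; removing 7—4 disconnects 7 from 4; removing 5—6 disconnects 5 from 6 — these are bridges.
In total 5 edges are bridges.

1-2, 1-3, 4-7, 5-6, 5-8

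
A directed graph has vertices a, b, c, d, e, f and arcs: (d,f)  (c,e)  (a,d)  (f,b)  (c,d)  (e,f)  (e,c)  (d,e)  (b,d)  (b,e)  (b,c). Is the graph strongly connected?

No

There is no directed path from d to a, so the graph is not strongly connected.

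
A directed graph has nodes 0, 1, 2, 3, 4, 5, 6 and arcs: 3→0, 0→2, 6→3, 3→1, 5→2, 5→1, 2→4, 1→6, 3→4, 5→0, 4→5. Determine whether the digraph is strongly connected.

From 1 we can reach every vertex (0, 1, 2, 3, 4, 5, 6), and every vertex can reach 1 (0, 1, 2, 3, 4, 5, 6). So the whole graph is one strongly connected component.

Yes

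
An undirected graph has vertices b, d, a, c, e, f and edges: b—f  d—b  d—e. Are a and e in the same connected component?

The component containing a is {a}, and e is not in it.

No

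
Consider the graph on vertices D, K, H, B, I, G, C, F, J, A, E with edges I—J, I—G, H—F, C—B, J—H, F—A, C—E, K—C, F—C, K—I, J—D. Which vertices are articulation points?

C, F, I, J

Removing C increases the component count from 1 to 3, so C is a cut vertex.
Removing F increases the component count from 1 to 2, so F is a cut vertex.
Removing I increases the component count from 1 to 2, so I is a cut vertex.
Likewise J is a cut vertex.
By contrast removing K leaves 1 component; it is not a cut vertex. No other vertex is a cut vertex either.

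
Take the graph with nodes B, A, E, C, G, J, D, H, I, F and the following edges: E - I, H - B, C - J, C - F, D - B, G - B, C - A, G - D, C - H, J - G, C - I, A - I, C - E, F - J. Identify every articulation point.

Removing C increases the component count from 1 to 2, so C is a cut vertex.
By contrast removing G leaves 1 component; it is not a cut vertex. No other vertex is a cut vertex either.

C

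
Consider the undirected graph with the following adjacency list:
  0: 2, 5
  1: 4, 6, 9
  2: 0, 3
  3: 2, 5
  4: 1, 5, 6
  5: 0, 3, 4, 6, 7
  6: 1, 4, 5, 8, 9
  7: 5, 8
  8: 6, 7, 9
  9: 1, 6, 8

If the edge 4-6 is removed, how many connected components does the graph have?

4 and 6 are still connected via 4-5-6, so the component count stays at 1.

1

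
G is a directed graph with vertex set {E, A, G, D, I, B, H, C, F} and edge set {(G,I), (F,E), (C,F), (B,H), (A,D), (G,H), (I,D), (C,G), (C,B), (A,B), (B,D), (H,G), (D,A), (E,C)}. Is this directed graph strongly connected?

There is no directed path from B to E, so the graph is not strongly connected.

No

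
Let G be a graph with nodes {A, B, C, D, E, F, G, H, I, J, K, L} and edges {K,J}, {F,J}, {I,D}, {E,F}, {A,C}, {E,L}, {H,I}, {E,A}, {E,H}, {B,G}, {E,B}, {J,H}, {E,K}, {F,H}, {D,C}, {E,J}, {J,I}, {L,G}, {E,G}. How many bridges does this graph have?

0

The edges on the cycle E-K-J-E are not bridges since each lies on that cycle.
Every edge lies on some cycle, so there are no bridges.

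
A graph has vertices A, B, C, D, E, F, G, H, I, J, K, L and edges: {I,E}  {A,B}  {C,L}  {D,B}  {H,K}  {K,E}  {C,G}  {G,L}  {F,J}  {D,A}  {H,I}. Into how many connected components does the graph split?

Starting from F we can reach F, J. That is one component of size 2.
Starting from A we can reach A, B, D. That is one component of size 3.
Starting from C we can reach C, G, L. That is one component of size 3.
Starting from E we can reach E, H, I, K. That is one component of size 4.
Total: 4 components.

4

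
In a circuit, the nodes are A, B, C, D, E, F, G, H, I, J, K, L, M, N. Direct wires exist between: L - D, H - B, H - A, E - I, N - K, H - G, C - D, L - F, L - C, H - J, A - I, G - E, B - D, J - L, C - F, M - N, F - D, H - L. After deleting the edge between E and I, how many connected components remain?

E and I are still connected via E-G-H-A-I, so the component count stays at 2.

2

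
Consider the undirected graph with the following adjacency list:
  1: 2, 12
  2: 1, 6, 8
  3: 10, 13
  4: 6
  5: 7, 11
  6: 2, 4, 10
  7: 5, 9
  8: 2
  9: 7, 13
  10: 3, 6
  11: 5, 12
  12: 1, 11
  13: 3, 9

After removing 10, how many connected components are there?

With 10 gone, the remaining components are: {1, 2, 3, 4, 5, 6, 7, 8, 9, 11, 12, 13}.
That is 1 component.

1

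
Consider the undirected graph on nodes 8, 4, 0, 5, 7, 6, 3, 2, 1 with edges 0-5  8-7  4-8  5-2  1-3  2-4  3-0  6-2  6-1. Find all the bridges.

2-4, 4-8, 7-8

The edges on the cycle 6-1-3-0-5-2-6 are not bridges since each lies on that cycle.
But removing 4-8 disconnects 4 from 8; removing 2-4 disconnects 2 from 4; removing 7-8 disconnects 7 from 8 — these are bridges.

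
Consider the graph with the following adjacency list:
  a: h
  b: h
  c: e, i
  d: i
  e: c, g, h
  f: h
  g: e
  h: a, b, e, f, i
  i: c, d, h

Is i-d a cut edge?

Removing i-d leaves no path between i and d: the component count goes from 1 to 2. So it is a bridge.

Yes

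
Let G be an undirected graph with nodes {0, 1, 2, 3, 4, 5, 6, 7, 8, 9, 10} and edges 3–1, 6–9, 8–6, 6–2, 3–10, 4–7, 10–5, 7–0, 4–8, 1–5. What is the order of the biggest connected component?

Starting from 1 we can reach 1, 3, 5, 10. That is one component of size 4.
Starting from 0 we can reach 0, 2, 4, 6, 7, 8, 9. That is one component of size 7.
The largest has 7 vertices.

7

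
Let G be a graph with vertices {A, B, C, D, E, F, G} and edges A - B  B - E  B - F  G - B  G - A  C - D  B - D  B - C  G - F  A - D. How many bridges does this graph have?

The edges on the cycle G-A-B-G are not bridges since each lies on that cycle.
But removing E - B disconnects E from B — this is a bridge.

1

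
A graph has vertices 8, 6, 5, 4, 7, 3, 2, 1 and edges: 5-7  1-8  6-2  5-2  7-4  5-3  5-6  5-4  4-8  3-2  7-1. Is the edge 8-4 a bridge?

No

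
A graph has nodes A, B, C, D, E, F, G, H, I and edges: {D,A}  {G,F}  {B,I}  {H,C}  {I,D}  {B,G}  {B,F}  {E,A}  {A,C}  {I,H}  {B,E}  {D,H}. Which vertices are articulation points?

Removing B increases the component count from 1 to 2, so B is a cut vertex.
By contrast removing D leaves 1 component; it is not a cut vertex. No other vertex is a cut vertex either.

B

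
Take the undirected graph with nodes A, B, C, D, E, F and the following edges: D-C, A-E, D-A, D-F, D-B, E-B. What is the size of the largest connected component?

6

Starting from A we can reach A, B, C, D, E, F. That is one component of size 6.
The largest has 6 vertices.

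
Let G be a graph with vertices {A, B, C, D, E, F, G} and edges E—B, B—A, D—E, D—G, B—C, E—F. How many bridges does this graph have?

removing B—A disconnects B from A; removing F—E disconnects F from E; removing G—D disconnects G from D; removing D—E disconnects D from E — these are bridges.
In total 6 edges are bridges.

6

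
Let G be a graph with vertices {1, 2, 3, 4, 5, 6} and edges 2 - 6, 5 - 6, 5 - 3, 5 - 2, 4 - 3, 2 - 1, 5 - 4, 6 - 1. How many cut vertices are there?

1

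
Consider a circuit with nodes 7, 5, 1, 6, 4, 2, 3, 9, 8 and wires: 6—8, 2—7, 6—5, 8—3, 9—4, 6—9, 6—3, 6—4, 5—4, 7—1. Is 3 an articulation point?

Deleting 3 leaves 2 components (was 2), so 3 is not a cut vertex.

No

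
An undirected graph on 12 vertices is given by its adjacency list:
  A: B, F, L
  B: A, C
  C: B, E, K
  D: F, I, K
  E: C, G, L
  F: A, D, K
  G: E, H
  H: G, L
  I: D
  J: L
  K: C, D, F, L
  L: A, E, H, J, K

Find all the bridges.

D-I, J-L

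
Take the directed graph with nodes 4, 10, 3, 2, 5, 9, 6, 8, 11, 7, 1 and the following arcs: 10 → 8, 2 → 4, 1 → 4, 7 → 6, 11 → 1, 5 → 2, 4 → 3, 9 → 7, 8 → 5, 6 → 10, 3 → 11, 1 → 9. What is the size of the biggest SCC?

11

{1, 2, 3, 4, 5, 6, 7, 8, 9, 10, 11} are all mutually reachable — one SCC of size 11.
The largest has 11 vertices.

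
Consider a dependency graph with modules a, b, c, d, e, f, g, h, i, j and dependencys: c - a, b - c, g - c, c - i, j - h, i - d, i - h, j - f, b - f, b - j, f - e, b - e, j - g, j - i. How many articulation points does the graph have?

Removing c increases the component count from 1 to 2, so c is a cut vertex.
Removing i increases the component count from 1 to 2, so i is a cut vertex.
By contrast removing d leaves 1 component; it is not a cut vertex. No other vertex is a cut vertex either.

2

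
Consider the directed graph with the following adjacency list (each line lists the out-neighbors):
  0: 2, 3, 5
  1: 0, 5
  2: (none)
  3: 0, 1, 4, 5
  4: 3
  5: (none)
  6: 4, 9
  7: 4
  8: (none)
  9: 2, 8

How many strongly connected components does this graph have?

7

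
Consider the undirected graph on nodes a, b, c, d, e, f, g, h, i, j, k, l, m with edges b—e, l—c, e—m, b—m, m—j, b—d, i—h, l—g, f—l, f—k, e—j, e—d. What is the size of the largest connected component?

a is isolated — a component by itself.
Starting from h we can reach h, i. That is one component of size 2.
Starting from c we can reach c, f, g, k, l. That is one component of size 5.
Starting from b we can reach b, d, e, j, m. That is one component of size 5.
The largest has 5 vertices.

5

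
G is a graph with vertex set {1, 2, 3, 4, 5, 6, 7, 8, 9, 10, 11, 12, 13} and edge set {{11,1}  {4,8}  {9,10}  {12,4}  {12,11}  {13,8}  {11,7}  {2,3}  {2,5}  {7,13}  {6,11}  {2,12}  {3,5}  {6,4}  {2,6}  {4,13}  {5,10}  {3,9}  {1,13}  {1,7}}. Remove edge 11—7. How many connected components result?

1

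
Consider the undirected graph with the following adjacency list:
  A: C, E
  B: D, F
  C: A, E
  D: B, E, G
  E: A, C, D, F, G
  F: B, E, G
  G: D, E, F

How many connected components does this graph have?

1

Starting from A we can reach A, B, C, D, E, F, G. That is one component of size 7.
Total: 1 component.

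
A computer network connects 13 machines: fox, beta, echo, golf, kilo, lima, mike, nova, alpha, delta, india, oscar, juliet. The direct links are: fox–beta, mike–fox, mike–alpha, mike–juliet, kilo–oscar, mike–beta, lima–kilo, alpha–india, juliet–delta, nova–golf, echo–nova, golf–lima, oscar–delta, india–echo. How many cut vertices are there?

1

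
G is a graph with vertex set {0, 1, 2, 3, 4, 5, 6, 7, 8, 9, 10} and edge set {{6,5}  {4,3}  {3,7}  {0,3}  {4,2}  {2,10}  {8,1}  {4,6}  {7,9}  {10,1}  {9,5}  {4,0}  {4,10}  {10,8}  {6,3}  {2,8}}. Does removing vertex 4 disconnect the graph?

Deleting 4 raises the number of components from 1 to 2, so 4 is a cut vertex.

Yes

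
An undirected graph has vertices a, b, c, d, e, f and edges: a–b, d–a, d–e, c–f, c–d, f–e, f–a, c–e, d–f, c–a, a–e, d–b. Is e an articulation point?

Deleting e leaves 1 component (was 1) (its neighbors a, c, d, f remain connected to each other), so e is not a cut vertex.

No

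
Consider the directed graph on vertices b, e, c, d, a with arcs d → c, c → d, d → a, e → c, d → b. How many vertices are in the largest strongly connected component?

2

{c, d} are all mutually reachable — one SCC of size 2.
{e} is an SCC by itself.
{a} is an SCC by itself.
{b} is an SCC by itself.
The largest has 2 vertices.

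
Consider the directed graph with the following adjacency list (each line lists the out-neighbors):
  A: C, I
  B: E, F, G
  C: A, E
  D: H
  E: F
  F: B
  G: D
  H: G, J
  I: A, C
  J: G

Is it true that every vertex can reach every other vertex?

No

There is no directed path from G to A, so the graph is not strongly connected.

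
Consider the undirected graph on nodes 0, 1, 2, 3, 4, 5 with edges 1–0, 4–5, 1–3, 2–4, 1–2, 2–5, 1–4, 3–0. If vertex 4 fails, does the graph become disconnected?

No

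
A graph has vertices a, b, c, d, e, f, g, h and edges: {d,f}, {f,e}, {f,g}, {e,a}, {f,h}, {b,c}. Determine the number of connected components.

Starting from b we can reach b, c. That is one component of size 2.
Starting from a we can reach a, d, e, f, g, h. That is one component of size 6.
Total: 2 components.

2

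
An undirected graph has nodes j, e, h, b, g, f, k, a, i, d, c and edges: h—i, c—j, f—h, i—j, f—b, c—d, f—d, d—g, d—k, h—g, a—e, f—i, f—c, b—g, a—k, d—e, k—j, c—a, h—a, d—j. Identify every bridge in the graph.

none

The edges on the cycle f-b-g-d-f are not bridges since each lies on that cycle.
Every edge lies on some cycle, so there are no bridges.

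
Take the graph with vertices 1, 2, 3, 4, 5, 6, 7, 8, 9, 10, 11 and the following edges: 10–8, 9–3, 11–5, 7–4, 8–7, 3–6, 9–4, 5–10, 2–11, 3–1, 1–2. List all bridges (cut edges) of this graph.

The edges on the cycle 9-3-1-2-11-5-10-8-7-4-9 are not bridges since each lies on that cycle.
But removing 3–6 disconnects 3 from 6 — this is a bridge.

3-6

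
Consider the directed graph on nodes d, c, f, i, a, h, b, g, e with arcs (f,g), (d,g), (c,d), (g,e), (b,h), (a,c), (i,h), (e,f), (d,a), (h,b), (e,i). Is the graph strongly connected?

There is no directed path from e to d, so the graph is not strongly connected.

No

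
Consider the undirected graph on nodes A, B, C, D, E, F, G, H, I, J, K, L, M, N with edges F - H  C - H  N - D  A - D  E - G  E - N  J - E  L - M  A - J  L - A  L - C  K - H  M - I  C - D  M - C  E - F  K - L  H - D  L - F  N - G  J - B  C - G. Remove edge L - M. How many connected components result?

L and M are still connected via L-C-M, so the component count stays at 1.

1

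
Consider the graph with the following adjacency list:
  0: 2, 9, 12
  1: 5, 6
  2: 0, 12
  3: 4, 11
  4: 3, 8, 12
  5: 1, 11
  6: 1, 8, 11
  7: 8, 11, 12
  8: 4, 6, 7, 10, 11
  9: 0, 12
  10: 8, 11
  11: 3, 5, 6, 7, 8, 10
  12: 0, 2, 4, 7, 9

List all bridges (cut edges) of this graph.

none

The edges on the cycle 11-5-1-6-11 are not bridges since each lies on that cycle.
Every edge lies on some cycle, so there are no bridges.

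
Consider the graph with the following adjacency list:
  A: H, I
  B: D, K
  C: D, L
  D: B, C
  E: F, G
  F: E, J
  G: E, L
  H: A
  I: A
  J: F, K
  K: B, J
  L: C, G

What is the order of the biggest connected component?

Starting from A we can reach A, H, I. That is one component of size 3.
Starting from B we can reach B, C, D, E, F, G, J, K, L. That is one component of size 9.
The largest has 9 vertices.

9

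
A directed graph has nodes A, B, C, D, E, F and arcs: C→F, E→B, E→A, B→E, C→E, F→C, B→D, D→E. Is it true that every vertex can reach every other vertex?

No

There is no directed path from D to C, so the graph is not strongly connected.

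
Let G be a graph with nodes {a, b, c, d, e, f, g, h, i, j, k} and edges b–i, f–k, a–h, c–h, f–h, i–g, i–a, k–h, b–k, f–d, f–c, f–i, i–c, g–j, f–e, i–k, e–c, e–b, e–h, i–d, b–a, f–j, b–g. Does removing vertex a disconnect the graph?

No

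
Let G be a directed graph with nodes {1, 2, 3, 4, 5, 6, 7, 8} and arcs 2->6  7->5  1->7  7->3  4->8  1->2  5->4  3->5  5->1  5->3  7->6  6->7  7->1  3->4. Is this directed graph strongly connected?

No

There is no directed path from 8 to 7, so the graph is not strongly connected.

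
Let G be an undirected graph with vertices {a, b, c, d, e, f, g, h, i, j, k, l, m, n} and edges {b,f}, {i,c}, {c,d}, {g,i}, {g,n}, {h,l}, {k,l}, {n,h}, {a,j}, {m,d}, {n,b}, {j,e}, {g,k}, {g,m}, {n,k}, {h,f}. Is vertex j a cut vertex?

Yes

Deleting j raises the number of components from 2 to 3, so j is a cut vertex.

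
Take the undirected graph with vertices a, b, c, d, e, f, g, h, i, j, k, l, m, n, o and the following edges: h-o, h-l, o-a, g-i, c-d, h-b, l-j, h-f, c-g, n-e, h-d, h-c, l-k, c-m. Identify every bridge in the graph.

a-o, b-h, c-g, c-m, e-n, f-h, g-i, h-l, h-o, j-l, k-l

The edges on the cycle h-c-d-h are not bridges since each lies on that cycle.
But removing k-l disconnects k from l; removing h-l disconnects h from l; removing g-i disconnects g from i; removing h-b disconnects h from b — these are bridges.
In total 11 edges are bridges.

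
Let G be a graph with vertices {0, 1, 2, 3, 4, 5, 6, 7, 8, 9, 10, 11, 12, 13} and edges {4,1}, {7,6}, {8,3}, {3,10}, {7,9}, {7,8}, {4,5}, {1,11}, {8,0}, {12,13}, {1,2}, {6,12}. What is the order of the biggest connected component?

9

Starting from 1 we can reach 1, 2, 4, 5, 11. That is one component of size 5.
Starting from 0 we can reach 0, 3, 6, 7, 8, 9, 10, 12, 13. That is one component of size 9.
The largest has 9 vertices.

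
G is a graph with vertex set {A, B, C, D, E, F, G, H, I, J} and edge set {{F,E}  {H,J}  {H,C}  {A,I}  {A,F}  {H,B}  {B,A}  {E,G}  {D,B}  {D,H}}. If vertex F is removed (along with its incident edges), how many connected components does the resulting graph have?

2

With F gone, the remaining components are: {E, G}; {A, B, C, D, H, I, J}.
That is 2 components.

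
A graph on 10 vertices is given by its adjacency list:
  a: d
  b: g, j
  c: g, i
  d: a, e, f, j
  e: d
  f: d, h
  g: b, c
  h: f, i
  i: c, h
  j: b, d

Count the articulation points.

1

Removing d increases the component count from 1 to 3, so d is a cut vertex.
By contrast removing c leaves 1 component; it is not a cut vertex. No other vertex is a cut vertex either.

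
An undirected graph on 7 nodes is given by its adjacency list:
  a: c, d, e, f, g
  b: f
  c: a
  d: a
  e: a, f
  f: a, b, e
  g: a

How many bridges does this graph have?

4

The edges on the cycle e-f-a-e are not bridges since each lies on that cycle.
But removing a-g disconnects a from g; removing f-b disconnects f from b; removing a-d disconnects a from d; removing a-c disconnects a from c — these are bridges.
That makes 4 bridges.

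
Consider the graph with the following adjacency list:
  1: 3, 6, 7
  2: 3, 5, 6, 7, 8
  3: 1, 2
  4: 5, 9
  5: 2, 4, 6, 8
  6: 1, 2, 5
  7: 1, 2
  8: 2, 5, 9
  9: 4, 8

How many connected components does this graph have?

Starting from 1 we can reach 1, 2, 3, 4, 5, 6, 7, 8, 9. That is one component of size 9.
Total: 1 component.

1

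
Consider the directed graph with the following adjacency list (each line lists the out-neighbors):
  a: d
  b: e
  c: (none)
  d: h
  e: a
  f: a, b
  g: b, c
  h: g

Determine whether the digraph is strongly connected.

There is no directed path from g to f, so the graph is not strongly connected.

No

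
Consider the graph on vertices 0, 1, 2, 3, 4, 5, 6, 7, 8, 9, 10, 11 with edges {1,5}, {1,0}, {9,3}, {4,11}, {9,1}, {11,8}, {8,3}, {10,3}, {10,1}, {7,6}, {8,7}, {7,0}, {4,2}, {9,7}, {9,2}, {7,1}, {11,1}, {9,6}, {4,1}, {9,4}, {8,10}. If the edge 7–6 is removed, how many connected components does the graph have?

7 and 6 are still connected via 7-9-6, so the component count stays at 1.

1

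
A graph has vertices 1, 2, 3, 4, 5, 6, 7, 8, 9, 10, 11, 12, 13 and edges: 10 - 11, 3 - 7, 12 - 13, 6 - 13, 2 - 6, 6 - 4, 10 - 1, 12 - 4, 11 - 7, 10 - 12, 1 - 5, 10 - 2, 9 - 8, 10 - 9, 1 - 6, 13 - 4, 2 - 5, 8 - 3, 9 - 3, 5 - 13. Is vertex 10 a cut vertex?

Yes

Deleting 10 raises the number of components from 1 to 2, so 10 is a cut vertex.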